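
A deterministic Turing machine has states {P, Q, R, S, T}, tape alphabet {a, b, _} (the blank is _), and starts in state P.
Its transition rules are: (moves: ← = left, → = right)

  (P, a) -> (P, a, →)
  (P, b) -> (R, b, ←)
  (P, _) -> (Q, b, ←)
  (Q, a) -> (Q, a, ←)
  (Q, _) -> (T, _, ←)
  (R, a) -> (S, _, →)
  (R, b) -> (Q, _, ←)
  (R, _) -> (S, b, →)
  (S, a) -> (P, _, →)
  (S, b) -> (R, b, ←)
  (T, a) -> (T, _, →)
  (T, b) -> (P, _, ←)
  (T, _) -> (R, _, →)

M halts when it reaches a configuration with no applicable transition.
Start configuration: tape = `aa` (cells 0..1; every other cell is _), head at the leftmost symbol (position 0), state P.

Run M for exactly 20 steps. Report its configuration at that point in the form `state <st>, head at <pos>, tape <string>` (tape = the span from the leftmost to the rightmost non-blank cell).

P | ____[a]a_   read a → write a, move →, go to P
P | ____a[a]_   read a → write a, move →, go to P
P | ____aa[_]   read _ → write b, move ←, go to Q
Q | ____a[a]b   read a → write a, move ←, go to Q
Q | ____[a]ab   read a → write a, move ←, go to Q
Q | ___[_]aab   read _ → write _, move ←, go to T
T | __[_]_aab   read _ → write _, move →, go to R
R | ___[_]aab   read _ → write b, move →, go to S
S | ___b[a]ab   read a → write _, move →, go to P
P | ___b_[a]b   read a → write a, move →, go to P
P | ___b_a[b]   read b → write b, move ←, go to R
R | ___b_[a]b   read a → write _, move →, go to S
S | ___b__[b]   read b → write b, move ←, go to R
R | ___b_[_]b   read _ → write b, move →, go to S
S | ___b_b[b]   read b → write b, move ←, go to R
R | ___b_[b]b   read b → write _, move ←, go to Q
Q | ___b[_]_b   read _ → write _, move ←, go to T
T | ___[b]__b   read b → write _, move ←, go to P
P | __[_]___b   read _ → write b, move ←, go to Q
Q | _[_]b___b   read _ → write _, move ←, go to T
T | [_]_b___b
After 20 steps: state T, head at -4, tape b___b.

state T, head at -4, tape b___b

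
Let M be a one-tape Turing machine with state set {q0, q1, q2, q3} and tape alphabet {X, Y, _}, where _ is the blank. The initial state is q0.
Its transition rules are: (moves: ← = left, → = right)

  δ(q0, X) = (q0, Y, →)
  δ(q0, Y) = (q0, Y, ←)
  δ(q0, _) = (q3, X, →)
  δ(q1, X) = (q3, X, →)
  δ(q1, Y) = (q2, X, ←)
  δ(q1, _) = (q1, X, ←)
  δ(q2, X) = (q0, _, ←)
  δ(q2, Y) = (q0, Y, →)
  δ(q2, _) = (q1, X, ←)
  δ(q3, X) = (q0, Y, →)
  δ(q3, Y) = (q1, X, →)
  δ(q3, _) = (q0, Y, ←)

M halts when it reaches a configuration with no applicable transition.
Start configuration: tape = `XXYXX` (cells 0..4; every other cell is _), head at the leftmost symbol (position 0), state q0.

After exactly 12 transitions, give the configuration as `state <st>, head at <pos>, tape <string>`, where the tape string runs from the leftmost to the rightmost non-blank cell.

state q0, head at 2, tape YXYYXX

state=q0 head=0 tape=_[X]XYXX   (q0,X)→(q0,Y,→)
state=q0 head=1 tape=_Y[X]YXX   (q0,X)→(q0,Y,→)
state=q0 head=2 tape=_YY[Y]XX   (q0,Y)→(q0,Y,←)
state=q0 head=1 tape=_Y[Y]YXX   (q0,Y)→(q0,Y,←)
state=q0 head=0 tape=_[Y]YYXX   (q0,Y)→(q0,Y,←)
state=q0 head=-1 tape=[_]YYYXX   (q0,_)→(q3,X,→)
state=q3 head=0 tape=X[Y]YYXX   (q3,Y)→(q1,X,→)
state=q1 head=1 tape=XX[Y]YXX   (q1,Y)→(q2,X,←)
state=q2 head=0 tape=X[X]XYXX   (q2,X)→(q0,_,←)
state=q0 head=-1 tape=[X]_XYXX   (q0,X)→(q0,Y,→)
state=q0 head=0 tape=Y[_]XYXX   (q0,_)→(q3,X,→)
state=q3 head=1 tape=YX[X]YXX   (q3,X)→(q0,Y,→)
state=q0 head=2 tape=YXY[Y]XX
After 12 steps: state q0, head at 2, tape YXYYXX.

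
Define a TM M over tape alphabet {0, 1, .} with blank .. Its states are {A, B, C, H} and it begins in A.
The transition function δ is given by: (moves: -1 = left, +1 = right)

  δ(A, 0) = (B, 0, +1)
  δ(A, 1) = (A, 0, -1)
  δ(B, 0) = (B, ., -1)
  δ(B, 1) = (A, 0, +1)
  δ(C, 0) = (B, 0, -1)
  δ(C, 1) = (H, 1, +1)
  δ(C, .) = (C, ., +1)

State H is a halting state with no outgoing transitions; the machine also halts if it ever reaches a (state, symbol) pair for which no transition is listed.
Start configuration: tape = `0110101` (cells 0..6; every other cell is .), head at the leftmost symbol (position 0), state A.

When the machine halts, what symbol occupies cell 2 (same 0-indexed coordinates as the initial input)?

.

A | .[0]110101   read 0 → write 0, move +1, go to B
B | .0[1]10101   read 1 → write 0, move +1, go to A
A | .00[1]0101   read 1 → write 0, move -1, go to A
A | .0[0]00101   read 0 → write 0, move +1, go to B
B | .00[0]0101   read 0 → write ., move -1, go to B
B | .0[0].0101   read 0 → write ., move -1, go to B
B | .[0]..0101   read 0 → write ., move -1, go to B
B | [.]...0101
Cell 2 holds . when M halts.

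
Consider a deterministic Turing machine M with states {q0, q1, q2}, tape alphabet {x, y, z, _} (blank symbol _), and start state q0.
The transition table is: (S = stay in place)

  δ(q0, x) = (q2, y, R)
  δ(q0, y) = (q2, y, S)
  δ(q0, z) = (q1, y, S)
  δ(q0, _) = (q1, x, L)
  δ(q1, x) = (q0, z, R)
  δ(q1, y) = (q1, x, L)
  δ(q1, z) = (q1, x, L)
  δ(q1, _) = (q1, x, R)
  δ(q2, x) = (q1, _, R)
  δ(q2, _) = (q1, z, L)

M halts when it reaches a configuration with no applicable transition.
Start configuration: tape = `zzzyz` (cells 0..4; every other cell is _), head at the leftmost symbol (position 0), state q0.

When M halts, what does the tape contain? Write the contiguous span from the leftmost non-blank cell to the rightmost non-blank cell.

state=q0 head=0 tape=_[z]zzyz   (q0,z)→(q1,y,S)
state=q1 head=0 tape=_[y]zzyz   (q1,y)→(q1,x,L)
state=q1 head=-1 tape=[_]xzzyz   (q1,_)→(q1,x,R)
state=q1 head=0 tape=x[x]zzyz   (q1,x)→(q0,z,R)
state=q0 head=1 tape=xz[z]zyz   (q0,z)→(q1,y,S)
state=q1 head=1 tape=xz[y]zyz   (q1,y)→(q1,x,L)
state=q1 head=0 tape=x[z]xzyz   (q1,z)→(q1,x,L)
state=q1 head=-1 tape=[x]xxzyz   (q1,x)→(q0,z,R)
state=q0 head=0 tape=z[x]xzyz   (q0,x)→(q2,y,R)
state=q2 head=1 tape=zy[x]zyz   (q2,x)→(q1,_,R)
state=q1 head=2 tape=zy_[z]yz   (q1,z)→(q1,x,L)
state=q1 head=1 tape=zy[_]xyz   (q1,_)→(q1,x,R)
state=q1 head=2 tape=zyx[x]yz   (q1,x)→(q0,z,R)
state=q0 head=3 tape=zyxz[y]z   (q0,y)→(q2,y,S)
state=q2 head=3 tape=zyxz[y]z
The non-blank tape span at halt is zyxzyz.

zyxzyz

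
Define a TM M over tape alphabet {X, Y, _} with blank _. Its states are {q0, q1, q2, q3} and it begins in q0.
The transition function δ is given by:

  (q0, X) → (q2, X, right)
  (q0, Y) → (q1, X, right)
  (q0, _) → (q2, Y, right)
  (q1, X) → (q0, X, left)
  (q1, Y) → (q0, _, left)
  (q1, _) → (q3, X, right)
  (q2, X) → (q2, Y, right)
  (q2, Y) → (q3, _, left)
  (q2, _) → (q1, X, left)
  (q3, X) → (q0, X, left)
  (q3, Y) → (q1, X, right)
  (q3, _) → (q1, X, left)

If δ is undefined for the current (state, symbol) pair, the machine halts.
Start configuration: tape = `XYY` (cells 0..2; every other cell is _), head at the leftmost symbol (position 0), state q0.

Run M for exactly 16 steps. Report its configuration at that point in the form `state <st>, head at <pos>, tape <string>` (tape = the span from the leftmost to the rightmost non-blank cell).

state q1, head at 2, tape XXXXX

state=q0 head=0 tape=_[X]YY_   (q0,X)→(q2,X,right)
state=q2 head=1 tape=_X[Y]Y_   (q2,Y)→(q3,_,left)
state=q3 head=0 tape=_[X]_Y_   (q3,X)→(q0,X,left)
state=q0 head=-1 tape=[_]X_Y_   (q0,_)→(q2,Y,right)
state=q2 head=0 tape=Y[X]_Y_   (q2,X)→(q2,Y,right)
state=q2 head=1 tape=YY[_]Y_   (q2,_)→(q1,X,left)
state=q1 head=0 tape=Y[Y]XY_   (q1,Y)→(q0,_,left)
state=q0 head=-1 tape=[Y]_XY_   (q0,Y)→(q1,X,right)
state=q1 head=0 tape=X[_]XY_   (q1,_)→(q3,X,right)
state=q3 head=1 tape=XX[X]Y_   (q3,X)→(q0,X,left)
state=q0 head=0 tape=X[X]XY_   (q0,X)→(q2,X,right)
state=q2 head=1 tape=XX[X]Y_   (q2,X)→(q2,Y,right)
state=q2 head=2 tape=XXY[Y]_   (q2,Y)→(q3,_,left)
state=q3 head=1 tape=XX[Y]__   (q3,Y)→(q1,X,right)
state=q1 head=2 tape=XXX[_]_   (q1,_)→(q3,X,right)
state=q3 head=3 tape=XXXX[_]   (q3,_)→(q1,X,left)
state=q1 head=2 tape=XXX[X]X
After 16 steps: state q1, head at 2, tape XXXXX.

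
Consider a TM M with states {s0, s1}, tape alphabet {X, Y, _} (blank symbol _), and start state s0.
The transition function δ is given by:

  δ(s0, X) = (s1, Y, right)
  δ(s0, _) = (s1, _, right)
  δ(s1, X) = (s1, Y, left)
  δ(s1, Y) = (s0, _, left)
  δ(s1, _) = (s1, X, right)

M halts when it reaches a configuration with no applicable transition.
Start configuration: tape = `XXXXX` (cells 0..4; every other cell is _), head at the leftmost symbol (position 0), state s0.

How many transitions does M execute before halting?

22

state=s0 head=0 tape=_[X]XXXX   (s0,X)→(s1,Y,right)
state=s1 head=1 tape=_Y[X]XXX   (s1,X)→(s1,Y,left)
state=s1 head=0 tape=_[Y]YXXX   (s1,Y)→(s0,_,left)
state=s0 head=-1 tape=[_]_YXXX   (s0,_)→(s1,_,right)
state=s1 head=0 tape=_[_]YXXX   (s1,_)→(s1,X,right)
state=s1 head=1 tape=_X[Y]XXX   (s1,Y)→(s0,_,left)
state=s0 head=0 tape=_[X]_XXX   (s0,X)→(s1,Y,right)
state=s1 head=1 tape=_Y[_]XXX   (s1,_)→(s1,X,right)
state=s1 head=2 tape=_YX[X]XX   (s1,X)→(s1,Y,left)
state=s1 head=1 tape=_Y[X]YXX   (s1,X)→(s1,Y,left)
state=s1 head=0 tape=_[Y]YYXX   (s1,Y)→(s0,_,left)
state=s0 head=-1 tape=[_]_YYXX   (s0,_)→(s1,_,right)
state=s1 head=0 tape=_[_]YYXX   (s1,_)→(s1,X,right)
state=s1 head=1 tape=_X[Y]YXX   (s1,Y)→(s0,_,left)
state=s0 head=0 tape=_[X]_YXX   (s0,X)→(s1,Y,right)
state=s1 head=1 tape=_Y[_]YXX   (s1,_)→(s1,X,right)
state=s1 head=2 tape=_YX[Y]XX   (s1,Y)→(s0,_,left)
state=s0 head=1 tape=_Y[X]_XX   (s0,X)→(s1,Y,right)
state=s1 head=2 tape=_YY[_]XX   (s1,_)→(s1,X,right)
state=s1 head=3 tape=_YYX[X]X   (s1,X)→(s1,Y,left)
state=s1 head=2 tape=_YY[X]YX   (s1,X)→(s1,Y,left)
state=s1 head=1 tape=_Y[Y]YYX   (s1,Y)→(s0,_,left)
state=s0 head=0 tape=_[Y]_YYX
M halts after 22 transitions.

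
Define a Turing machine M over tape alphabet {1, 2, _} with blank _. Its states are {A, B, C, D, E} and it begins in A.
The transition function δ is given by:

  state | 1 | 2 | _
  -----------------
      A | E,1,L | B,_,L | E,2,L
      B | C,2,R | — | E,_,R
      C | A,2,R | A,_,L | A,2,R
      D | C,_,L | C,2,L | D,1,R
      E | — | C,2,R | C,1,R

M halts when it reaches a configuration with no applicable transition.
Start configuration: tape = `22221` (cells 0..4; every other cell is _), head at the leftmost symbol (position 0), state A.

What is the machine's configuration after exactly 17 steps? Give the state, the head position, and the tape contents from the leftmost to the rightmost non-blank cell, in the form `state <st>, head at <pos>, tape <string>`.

A | _[2]2221   read 2 → write _, move L, go to B
B | [_]_2221   read _ → write _, move R, go to E
E | _[_]2221   read _ → write 1, move R, go to C
C | _1[2]221   read 2 → write _, move L, go to A
A | _[1]_221   read 1 → write 1, move L, go to E
E | [_]1_221   read _ → write 1, move R, go to C
C | 1[1]_221   read 1 → write 2, move R, go to A
A | 12[_]221   read _ → write 2, move L, go to E
E | 1[2]2221   read 2 → write 2, move R, go to C
C | 12[2]221   read 2 → write _, move L, go to A
A | 1[2]_221   read 2 → write _, move L, go to B
B | [1]__221   read 1 → write 2, move R, go to C
C | 2[_]_221   read _ → write 2, move R, go to A
A | 22[_]221   read _ → write 2, move L, go to E
E | 2[2]2221   read 2 → write 2, move R, go to C
C | 22[2]221   read 2 → write _, move L, go to A
A | 2[2]_221   read 2 → write _, move L, go to B
B | [2]__221
After 17 steps: state B, head at -1, tape 2__221.

state B, head at -1, tape 2__221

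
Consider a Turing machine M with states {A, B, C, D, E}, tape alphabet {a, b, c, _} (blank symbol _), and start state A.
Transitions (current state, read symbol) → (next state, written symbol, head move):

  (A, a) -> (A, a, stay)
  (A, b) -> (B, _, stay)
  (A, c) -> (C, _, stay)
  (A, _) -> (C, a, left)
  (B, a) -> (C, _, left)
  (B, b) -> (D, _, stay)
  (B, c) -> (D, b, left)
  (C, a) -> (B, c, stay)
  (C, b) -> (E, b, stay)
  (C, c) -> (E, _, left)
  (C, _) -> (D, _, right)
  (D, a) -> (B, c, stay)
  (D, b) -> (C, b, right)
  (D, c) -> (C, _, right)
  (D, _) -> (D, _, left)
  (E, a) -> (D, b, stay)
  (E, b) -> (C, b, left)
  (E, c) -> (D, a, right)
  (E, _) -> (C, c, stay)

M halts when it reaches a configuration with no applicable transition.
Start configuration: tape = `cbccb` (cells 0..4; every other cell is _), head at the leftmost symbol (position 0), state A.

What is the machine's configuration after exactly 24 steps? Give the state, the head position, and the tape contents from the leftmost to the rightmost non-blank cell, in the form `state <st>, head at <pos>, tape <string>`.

state D, head at 4, tape b__b

A | [c]bccb__   read c → write _, move stay, go to C
C | [_]bccb__   read _ → write _, move right, go to D
D | _[b]ccb__   read b → write b, move right, go to C
C | _b[c]cb__   read c → write _, move left, go to E
E | _[b]_cb__   read b → write b, move left, go to C
C | [_]b_cb__   read _ → write _, move right, go to D
D | _[b]_cb__   read b → write b, move right, go to C
C | _b[_]cb__   read _ → write _, move right, go to D
D | _b_[c]b__   read c → write _, move right, go to C
C | _b__[b]__   read b → write b, move stay, go to E
E | _b__[b]__   read b → write b, move left, go to C
C | _b_[_]b__   read _ → write _, move right, go to D
D | _b__[b]__   read b → write b, move right, go to C
C | _b__b[_]_   read _ → write _, move right, go to D
D | _b__b_[_]   read _ → write _, move left, go to D
D | _b__b[_]_   read _ → write _, move left, go to D
D | _b__[b]__   read b → write b, move right, go to C
C | _b__b[_]_   read _ → write _, move right, go to D
D | _b__b_[_]   read _ → write _, move left, go to D
D | _b__b[_]_   read _ → write _, move left, go to D
D | _b__[b]__   read b → write b, move right, go to C
C | _b__b[_]_   read _ → write _, move right, go to D
D | _b__b_[_]   read _ → write _, move left, go to D
D | _b__b[_]_   read _ → write _, move left, go to D
D | _b__[b]__
After 24 steps: state D, head at 4, tape b__b.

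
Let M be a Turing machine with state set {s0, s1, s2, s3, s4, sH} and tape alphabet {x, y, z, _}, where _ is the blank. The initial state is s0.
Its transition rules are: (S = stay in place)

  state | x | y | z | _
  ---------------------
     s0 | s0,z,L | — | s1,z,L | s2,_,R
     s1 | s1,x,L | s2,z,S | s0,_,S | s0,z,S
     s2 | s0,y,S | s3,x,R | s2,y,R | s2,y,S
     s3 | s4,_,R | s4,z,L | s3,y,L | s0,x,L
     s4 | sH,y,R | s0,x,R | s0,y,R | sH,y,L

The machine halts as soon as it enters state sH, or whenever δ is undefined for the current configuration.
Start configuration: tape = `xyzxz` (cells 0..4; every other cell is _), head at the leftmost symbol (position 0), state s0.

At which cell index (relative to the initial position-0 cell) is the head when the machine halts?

4

state=s0 head=0 tape=_[x]yzxz__   (s0,x)→(s0,z,L)
state=s0 head=-1 tape=[_]zyzxz__   (s0,_)→(s2,_,R)
state=s2 head=0 tape=_[z]yzxz__   (s2,z)→(s2,y,R)
state=s2 head=1 tape=_y[y]zxz__   (s2,y)→(s3,x,R)
state=s3 head=2 tape=_yx[z]xz__   (s3,z)→(s3,y,L)
state=s3 head=1 tape=_y[x]yxz__   (s3,x)→(s4,_,R)
state=s4 head=2 tape=_y_[y]xz__   (s4,y)→(s0,x,R)
state=s0 head=3 tape=_y_x[x]z__   (s0,x)→(s0,z,L)
state=s0 head=2 tape=_y_[x]zz__   (s0,x)→(s0,z,L)
state=s0 head=1 tape=_y[_]zzz__   (s0,_)→(s2,_,R)
state=s2 head=2 tape=_y_[z]zz__   (s2,z)→(s2,y,R)
state=s2 head=3 tape=_y_y[z]z__   (s2,z)→(s2,y,R)
state=s2 head=4 tape=_y_yy[z]__   (s2,z)→(s2,y,R)
state=s2 head=5 tape=_y_yyy[_]_   (s2,_)→(s2,y,S)
state=s2 head=5 tape=_y_yyy[y]_   (s2,y)→(s3,x,R)
state=s3 head=6 tape=_y_yyyx[_]   (s3,_)→(s0,x,L)
state=s0 head=5 tape=_y_yyy[x]x   (s0,x)→(s0,z,L)
state=s0 head=4 tape=_y_yy[y]zx
At halt the head is at cell 4.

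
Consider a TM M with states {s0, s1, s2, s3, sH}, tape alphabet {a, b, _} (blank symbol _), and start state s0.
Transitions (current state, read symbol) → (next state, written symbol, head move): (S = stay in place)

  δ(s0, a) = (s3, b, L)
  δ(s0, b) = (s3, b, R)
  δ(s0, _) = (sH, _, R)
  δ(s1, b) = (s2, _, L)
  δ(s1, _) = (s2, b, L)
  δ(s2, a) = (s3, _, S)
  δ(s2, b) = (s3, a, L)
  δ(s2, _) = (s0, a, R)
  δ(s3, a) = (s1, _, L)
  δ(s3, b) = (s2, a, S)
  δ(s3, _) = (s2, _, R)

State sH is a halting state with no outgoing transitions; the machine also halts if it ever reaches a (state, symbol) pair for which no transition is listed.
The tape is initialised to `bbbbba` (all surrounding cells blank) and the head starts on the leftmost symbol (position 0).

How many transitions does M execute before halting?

20

s0 | [b]bbbba___   read b → write b, move R, go to s3
s3 | b[b]bbba___   read b → write a, move S, go to s2
s2 | b[a]bbba___   read a → write _, move S, go to s3
s3 | b[_]bbba___   read _ → write _, move R, go to s2
s2 | b_[b]bba___   read b → write a, move L, go to s3
s3 | b[_]abba___   read _ → write _, move R, go to s2
s2 | b_[a]bba___   read a → write _, move S, go to s3
s3 | b_[_]bba___   read _ → write _, move R, go to s2
s2 | b__[b]ba___   read b → write a, move L, go to s3
s3 | b_[_]aba___   read _ → write _, move R, go to s2
s2 | b__[a]ba___   read a → write _, move S, go to s3
s3 | b__[_]ba___   read _ → write _, move R, go to s2
s2 | b___[b]a___   read b → write a, move L, go to s3
s3 | b__[_]aa___   read _ → write _, move R, go to s2
s2 | b___[a]a___   read a → write _, move S, go to s3
s3 | b___[_]a___   read _ → write _, move R, go to s2
s2 | b____[a]___   read a → write _, move S, go to s3
s3 | b____[_]___   read _ → write _, move R, go to s2
s2 | b_____[_]__   read _ → write a, move R, go to s0
s0 | b_____a[_]_   read _ → write _, move R, go to sH
sH | b_____a_[_]
M halts after 20 transitions.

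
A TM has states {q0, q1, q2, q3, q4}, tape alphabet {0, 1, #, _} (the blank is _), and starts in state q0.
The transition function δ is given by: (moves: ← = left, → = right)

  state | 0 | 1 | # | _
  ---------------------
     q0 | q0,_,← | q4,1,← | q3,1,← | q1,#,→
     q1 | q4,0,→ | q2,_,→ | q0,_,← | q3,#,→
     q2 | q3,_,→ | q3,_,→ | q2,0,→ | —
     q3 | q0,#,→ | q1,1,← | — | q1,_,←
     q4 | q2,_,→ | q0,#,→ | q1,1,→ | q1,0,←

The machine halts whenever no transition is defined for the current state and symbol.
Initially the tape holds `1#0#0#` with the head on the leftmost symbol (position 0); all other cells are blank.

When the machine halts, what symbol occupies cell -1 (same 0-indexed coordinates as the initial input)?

state=q0 head=0 tape=__[1]#0#0#   (q0,1)→(q4,1,←)
state=q4 head=-1 tape=_[_]1#0#0#   (q4,_)→(q1,0,←)
state=q1 head=-2 tape=[_]01#0#0#   (q1,_)→(q3,#,→)
state=q3 head=-1 tape=#[0]1#0#0#   (q3,0)→(q0,#,→)
state=q0 head=0 tape=##[1]#0#0#   (q0,1)→(q4,1,←)
state=q4 head=-1 tape=#[#]1#0#0#   (q4,#)→(q1,1,→)
state=q1 head=0 tape=#1[1]#0#0#   (q1,1)→(q2,_,→)
state=q2 head=1 tape=#1_[#]0#0#   (q2,#)→(q2,0,→)
state=q2 head=2 tape=#1_0[0]#0#   (q2,0)→(q3,_,→)
state=q3 head=3 tape=#1_0_[#]0#
Cell -1 holds 1 when M halts.

1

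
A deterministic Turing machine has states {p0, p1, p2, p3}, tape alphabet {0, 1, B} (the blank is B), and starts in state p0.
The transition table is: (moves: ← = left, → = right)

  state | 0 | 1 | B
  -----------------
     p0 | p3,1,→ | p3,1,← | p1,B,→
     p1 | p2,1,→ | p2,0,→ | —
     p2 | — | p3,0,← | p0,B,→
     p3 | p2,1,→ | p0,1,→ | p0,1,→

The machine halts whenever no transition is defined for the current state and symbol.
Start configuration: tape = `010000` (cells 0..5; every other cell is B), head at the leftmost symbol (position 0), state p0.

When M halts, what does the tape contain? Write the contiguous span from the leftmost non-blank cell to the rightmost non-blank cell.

state=p0 head=0 tape=[0]10000   (p0,0)→(p3,1,→)
state=p3 head=1 tape=1[1]0000   (p3,1)→(p0,1,→)
state=p0 head=2 tape=11[0]000   (p0,0)→(p3,1,→)
state=p3 head=3 tape=111[0]00   (p3,0)→(p2,1,→)
state=p2 head=4 tape=1111[0]0
The non-blank tape span at halt is 111100.

111100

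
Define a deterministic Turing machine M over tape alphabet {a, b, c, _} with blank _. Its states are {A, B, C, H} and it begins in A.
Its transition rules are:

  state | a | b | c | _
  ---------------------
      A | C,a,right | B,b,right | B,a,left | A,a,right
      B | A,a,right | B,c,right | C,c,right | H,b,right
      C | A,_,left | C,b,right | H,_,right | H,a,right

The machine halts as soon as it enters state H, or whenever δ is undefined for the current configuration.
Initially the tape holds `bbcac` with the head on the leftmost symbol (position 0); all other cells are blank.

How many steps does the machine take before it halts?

16

state=A head=0 tape=[b]bcac__   (A,b)→(B,b,right)
state=B head=1 tape=b[b]cac__   (B,b)→(B,c,right)
state=B head=2 tape=bc[c]ac__   (B,c)→(C,c,right)
state=C head=3 tape=bcc[a]c__   (C,a)→(A,_,left)
state=A head=2 tape=bc[c]_c__   (A,c)→(B,a,left)
state=B head=1 tape=b[c]a_c__   (B,c)→(C,c,right)
state=C head=2 tape=bc[a]_c__   (C,a)→(A,_,left)
state=A head=1 tape=b[c]__c__   (A,c)→(B,a,left)
state=B head=0 tape=[b]a__c__   (B,b)→(B,c,right)
state=B head=1 tape=c[a]__c__   (B,a)→(A,a,right)
state=A head=2 tape=ca[_]_c__   (A,_)→(A,a,right)
state=A head=3 tape=caa[_]c__   (A,_)→(A,a,right)
state=A head=4 tape=caaa[c]__   (A,c)→(B,a,left)
state=B head=3 tape=caa[a]a__   (B,a)→(A,a,right)
state=A head=4 tape=caaa[a]__   (A,a)→(C,a,right)
state=C head=5 tape=caaaa[_]_   (C,_)→(H,a,right)
state=H head=6 tape=caaaaa[_]
M halts after 16 transitions.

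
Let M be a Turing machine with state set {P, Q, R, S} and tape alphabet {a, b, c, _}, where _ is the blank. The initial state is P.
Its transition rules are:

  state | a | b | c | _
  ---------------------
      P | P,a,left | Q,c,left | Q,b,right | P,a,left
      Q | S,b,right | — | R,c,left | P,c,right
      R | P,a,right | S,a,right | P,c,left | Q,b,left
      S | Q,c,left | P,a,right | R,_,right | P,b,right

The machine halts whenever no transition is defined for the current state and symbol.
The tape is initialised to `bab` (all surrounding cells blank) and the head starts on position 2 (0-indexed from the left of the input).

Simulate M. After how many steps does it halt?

17

P | _ba[b]_   read b → write c, move left, go to Q
Q | _b[a]c_   read a → write b, move right, go to S
S | _bb[c]_   read c → write _, move right, go to R
R | _bb_[_]   read _ → write b, move left, go to Q
Q | _bb[_]b   read _ → write c, move right, go to P
P | _bbc[b]   read b → write c, move left, go to Q
Q | _bb[c]c   read c → write c, move left, go to R
R | _b[b]cc   read b → write a, move right, go to S
S | _ba[c]c   read c → write _, move right, go to R
R | _ba_[c]   read c → write c, move left, go to P
P | _ba[_]c   read _ → write a, move left, go to P
P | _b[a]ac   read a → write a, move left, go to P
P | _[b]aac   read b → write c, move left, go to Q
Q | [_]caac   read _ → write c, move right, go to P
P | c[c]aac   read c → write b, move right, go to Q
Q | cb[a]ac   read a → write b, move right, go to S
S | cbb[a]c   read a → write c, move left, go to Q
Q | cb[b]cc
M halts after 17 transitions.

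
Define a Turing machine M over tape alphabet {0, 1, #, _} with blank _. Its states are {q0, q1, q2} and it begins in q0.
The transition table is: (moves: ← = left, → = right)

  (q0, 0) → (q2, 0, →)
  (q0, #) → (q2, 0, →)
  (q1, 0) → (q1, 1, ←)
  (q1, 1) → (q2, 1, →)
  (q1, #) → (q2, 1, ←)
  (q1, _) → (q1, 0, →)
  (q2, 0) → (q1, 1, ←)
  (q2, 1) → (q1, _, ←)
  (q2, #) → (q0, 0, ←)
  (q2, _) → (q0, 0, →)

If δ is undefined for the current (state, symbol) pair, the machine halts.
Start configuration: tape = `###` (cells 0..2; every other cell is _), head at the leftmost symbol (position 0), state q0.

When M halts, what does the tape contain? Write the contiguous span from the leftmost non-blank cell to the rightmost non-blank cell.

q0 | _[#]##__   read # → write 0, move →, go to q2
q2 | _0[#]#__   read # → write 0, move ←, go to q0
q0 | _[0]0#__   read 0 → write 0, move →, go to q2
q2 | _0[0]#__   read 0 → write 1, move ←, go to q1
q1 | _[0]1#__   read 0 → write 1, move ←, go to q1
q1 | [_]11#__   read _ → write 0, move →, go to q1
q1 | 0[1]1#__   read 1 → write 1, move →, go to q2
q2 | 01[1]#__   read 1 → write _, move ←, go to q1
q1 | 0[1]_#__   read 1 → write 1, move →, go to q2
q2 | 01[_]#__   read _ → write 0, move →, go to q0
q0 | 010[#]__   read # → write 0, move →, go to q2
q2 | 0100[_]_   read _ → write 0, move →, go to q0
q0 | 01000[_]
The non-blank tape span at halt is 01000.

01000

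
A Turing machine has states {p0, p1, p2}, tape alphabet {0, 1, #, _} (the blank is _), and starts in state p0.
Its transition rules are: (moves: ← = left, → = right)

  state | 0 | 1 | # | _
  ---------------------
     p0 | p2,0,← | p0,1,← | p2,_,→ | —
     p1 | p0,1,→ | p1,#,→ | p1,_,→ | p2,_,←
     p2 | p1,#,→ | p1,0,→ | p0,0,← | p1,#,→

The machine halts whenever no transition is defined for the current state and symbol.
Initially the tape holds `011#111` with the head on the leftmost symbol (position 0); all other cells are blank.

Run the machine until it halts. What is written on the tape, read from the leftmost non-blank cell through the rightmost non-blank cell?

0##_#_0

state=p0 head=0 tape=_[0]11#111_   (p0,0)→(p2,0,←)
state=p2 head=-1 tape=[_]011#111_   (p2,_)→(p1,#,→)
state=p1 head=0 tape=#[0]11#111_   (p1,0)→(p0,1,→)
state=p0 head=1 tape=#1[1]1#111_   (p0,1)→(p0,1,←)
state=p0 head=0 tape=#[1]11#111_   (p0,1)→(p0,1,←)
state=p0 head=-1 tape=[#]111#111_   (p0,#)→(p2,_,→)
state=p2 head=0 tape=_[1]11#111_   (p2,1)→(p1,0,→)
state=p1 head=1 tape=_0[1]1#111_   (p1,1)→(p1,#,→)
state=p1 head=2 tape=_0#[1]#111_   (p1,1)→(p1,#,→)
state=p1 head=3 tape=_0##[#]111_   (p1,#)→(p1,_,→)
state=p1 head=4 tape=_0##_[1]11_   (p1,1)→(p1,#,→)
state=p1 head=5 tape=_0##_#[1]1_   (p1,1)→(p1,#,→)
state=p1 head=6 tape=_0##_##[1]_   (p1,1)→(p1,#,→)
state=p1 head=7 tape=_0##_###[_]   (p1,_)→(p2,_,←)
state=p2 head=6 tape=_0##_##[#]_   (p2,#)→(p0,0,←)
state=p0 head=5 tape=_0##_#[#]0_   (p0,#)→(p2,_,→)
state=p2 head=6 tape=_0##_#_[0]_   (p2,0)→(p1,#,→)
state=p1 head=7 tape=_0##_#_#[_]   (p1,_)→(p2,_,←)
state=p2 head=6 tape=_0##_#_[#]_   (p2,#)→(p0,0,←)
state=p0 head=5 tape=_0##_#[_]0_
The non-blank tape span at halt is 0##_#_0.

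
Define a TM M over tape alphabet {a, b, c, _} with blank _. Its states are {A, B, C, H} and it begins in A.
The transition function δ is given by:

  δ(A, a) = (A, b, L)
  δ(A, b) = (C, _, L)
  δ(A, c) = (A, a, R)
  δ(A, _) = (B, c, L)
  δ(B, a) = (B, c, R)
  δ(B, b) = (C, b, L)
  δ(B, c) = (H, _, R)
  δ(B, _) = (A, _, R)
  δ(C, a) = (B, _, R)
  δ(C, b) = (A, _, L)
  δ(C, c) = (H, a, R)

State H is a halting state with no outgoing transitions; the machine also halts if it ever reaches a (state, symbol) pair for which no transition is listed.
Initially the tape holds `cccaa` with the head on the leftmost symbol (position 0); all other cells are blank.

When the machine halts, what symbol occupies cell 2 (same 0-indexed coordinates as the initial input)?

b

state=A head=0 tape=__[c]ccaa   (A,c)→(A,a,R)
state=A head=1 tape=__a[c]caa   (A,c)→(A,a,R)
state=A head=2 tape=__aa[c]aa   (A,c)→(A,a,R)
state=A head=3 tape=__aaa[a]a   (A,a)→(A,b,L)
state=A head=2 tape=__aa[a]ba   (A,a)→(A,b,L)
state=A head=1 tape=__a[a]bba   (A,a)→(A,b,L)
state=A head=0 tape=__[a]bbba   (A,a)→(A,b,L)
state=A head=-1 tape=_[_]bbbba   (A,_)→(B,c,L)
state=B head=-2 tape=[_]cbbbba   (B,_)→(A,_,R)
state=A head=-1 tape=_[c]bbbba   (A,c)→(A,a,R)
state=A head=0 tape=_a[b]bbba   (A,b)→(C,_,L)
state=C head=-1 tape=_[a]_bbba   (C,a)→(B,_,R)
state=B head=0 tape=__[_]bbba   (B,_)→(A,_,R)
state=A head=1 tape=___[b]bba   (A,b)→(C,_,L)
state=C head=0 tape=__[_]_bba
Cell 2 holds b when M halts.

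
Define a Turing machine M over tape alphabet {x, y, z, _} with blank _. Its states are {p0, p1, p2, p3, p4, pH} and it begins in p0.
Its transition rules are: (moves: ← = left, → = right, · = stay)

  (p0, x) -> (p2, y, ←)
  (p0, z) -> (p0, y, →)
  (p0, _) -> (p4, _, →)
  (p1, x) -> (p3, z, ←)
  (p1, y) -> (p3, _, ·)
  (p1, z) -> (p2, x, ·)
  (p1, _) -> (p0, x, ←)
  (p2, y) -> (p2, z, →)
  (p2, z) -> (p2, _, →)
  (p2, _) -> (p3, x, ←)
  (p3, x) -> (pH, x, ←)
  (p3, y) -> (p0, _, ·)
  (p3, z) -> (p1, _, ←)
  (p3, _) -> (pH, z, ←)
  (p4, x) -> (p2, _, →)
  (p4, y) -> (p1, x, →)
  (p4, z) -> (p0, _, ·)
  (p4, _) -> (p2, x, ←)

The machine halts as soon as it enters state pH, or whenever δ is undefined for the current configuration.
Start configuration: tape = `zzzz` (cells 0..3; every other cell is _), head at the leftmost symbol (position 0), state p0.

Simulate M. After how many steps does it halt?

p0 | [z]zzz__   read z → write y, move →, go to p0
p0 | y[z]zz__   read z → write y, move →, go to p0
p0 | yy[z]z__   read z → write y, move →, go to p0
p0 | yyy[z]__   read z → write y, move →, go to p0
p0 | yyyy[_]_   read _ → write _, move →, go to p4
p4 | yyyy_[_]   read _ → write x, move ←, go to p2
p2 | yyyy[_]x   read _ → write x, move ←, go to p3
p3 | yyy[y]xx   read y → write _, move ·, go to p0
p0 | yyy[_]xx   read _ → write _, move →, go to p4
p4 | yyy_[x]x   read x → write _, move →, go to p2
p2 | yyy__[x]
M halts after 10 transitions.

10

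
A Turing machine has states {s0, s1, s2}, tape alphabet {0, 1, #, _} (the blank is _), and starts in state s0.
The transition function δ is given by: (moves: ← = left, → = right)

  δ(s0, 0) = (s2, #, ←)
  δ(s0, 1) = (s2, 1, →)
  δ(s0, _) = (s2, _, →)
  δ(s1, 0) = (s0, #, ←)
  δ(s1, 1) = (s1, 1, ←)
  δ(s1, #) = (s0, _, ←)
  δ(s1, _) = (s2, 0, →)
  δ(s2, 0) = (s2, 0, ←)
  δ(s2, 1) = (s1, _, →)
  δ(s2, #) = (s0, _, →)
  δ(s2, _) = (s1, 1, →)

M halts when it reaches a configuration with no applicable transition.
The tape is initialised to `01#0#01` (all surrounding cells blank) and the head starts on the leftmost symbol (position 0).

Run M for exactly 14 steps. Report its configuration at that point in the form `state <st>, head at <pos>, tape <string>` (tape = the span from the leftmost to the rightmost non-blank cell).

s0 | __[0]1#0#01   read 0 → write #, move ←, go to s2
s2 | _[_]#1#0#01   read _ → write 1, move →, go to s1
s1 | _1[#]1#0#01   read # → write _, move ←, go to s0
s0 | _[1]_1#0#01   read 1 → write 1, move →, go to s2
s2 | _1[_]1#0#01   read _ → write 1, move →, go to s1
s1 | _11[1]#0#01   read 1 → write 1, move ←, go to s1
s1 | _1[1]1#0#01   read 1 → write 1, move ←, go to s1
s1 | _[1]11#0#01   read 1 → write 1, move ←, go to s1
s1 | [_]111#0#01   read _ → write 0, move →, go to s2
s2 | 0[1]11#0#01   read 1 → write _, move →, go to s1
s1 | 0_[1]1#0#01   read 1 → write 1, move ←, go to s1
s1 | 0[_]11#0#01   read _ → write 0, move →, go to s2
s2 | 00[1]1#0#01   read 1 → write _, move →, go to s1
s1 | 00_[1]#0#01   read 1 → write 1, move ←, go to s1
s1 | 00[_]1#0#01
After 14 steps: state s1, head at 0, tape 00_1#0#01.

state s1, head at 0, tape 00_1#0#01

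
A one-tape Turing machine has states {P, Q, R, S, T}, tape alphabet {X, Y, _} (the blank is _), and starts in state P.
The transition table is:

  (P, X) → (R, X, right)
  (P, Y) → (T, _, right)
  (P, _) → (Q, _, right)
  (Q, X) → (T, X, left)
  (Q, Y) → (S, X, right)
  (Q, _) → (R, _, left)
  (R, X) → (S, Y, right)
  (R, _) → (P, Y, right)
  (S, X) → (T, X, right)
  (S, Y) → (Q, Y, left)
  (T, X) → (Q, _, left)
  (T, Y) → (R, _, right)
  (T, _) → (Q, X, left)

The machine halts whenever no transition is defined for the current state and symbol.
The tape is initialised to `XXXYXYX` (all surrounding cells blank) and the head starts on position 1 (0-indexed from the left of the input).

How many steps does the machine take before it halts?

33

state=P head=1 tape=_____X[X]XYXYX   (P,X)→(R,X,right)
state=R head=2 tape=_____XX[X]YXYX   (R,X)→(S,Y,right)
state=S head=3 tape=_____XXY[Y]XYX   (S,Y)→(Q,Y,left)
state=Q head=2 tape=_____XX[Y]YXYX   (Q,Y)→(S,X,right)
state=S head=3 tape=_____XXX[Y]XYX   (S,Y)→(Q,Y,left)
state=Q head=2 tape=_____XX[X]YXYX   (Q,X)→(T,X,left)
state=T head=1 tape=_____X[X]XYXYX   (T,X)→(Q,_,left)
state=Q head=0 tape=_____[X]_XYXYX   (Q,X)→(T,X,left)
state=T head=-1 tape=____[_]X_XYXYX   (T,_)→(Q,X,left)
state=Q head=-2 tape=___[_]XX_XYXYX   (Q,_)→(R,_,left)
state=R head=-3 tape=__[_]_XX_XYXYX   (R,_)→(P,Y,right)
state=P head=-2 tape=__Y[_]XX_XYXYX   (P,_)→(Q,_,right)
state=Q head=-1 tape=__Y_[X]X_XYXYX   (Q,X)→(T,X,left)
state=T head=-2 tape=__Y[_]XX_XYXYX   (T,_)→(Q,X,left)
state=Q head=-3 tape=__[Y]XXX_XYXYX   (Q,Y)→(S,X,right)
state=S head=-2 tape=__X[X]XX_XYXYX   (S,X)→(T,X,right)
state=T head=-1 tape=__XX[X]X_XYXYX   (T,X)→(Q,_,left)
state=Q head=-2 tape=__X[X]_X_XYXYX   (Q,X)→(T,X,left)
state=T head=-3 tape=__[X]X_X_XYXYX   (T,X)→(Q,_,left)
state=Q head=-4 tape=_[_]_X_X_XYXYX   (Q,_)→(R,_,left)
state=R head=-5 tape=[_]__X_X_XYXYX   (R,_)→(P,Y,right)
state=P head=-4 tape=Y[_]_X_X_XYXYX   (P,_)→(Q,_,right)
state=Q head=-3 tape=Y_[_]X_X_XYXYX   (Q,_)→(R,_,left)
state=R head=-4 tape=Y[_]_X_X_XYXYX   (R,_)→(P,Y,right)
state=P head=-3 tape=YY[_]X_X_XYXYX   (P,_)→(Q,_,right)
state=Q head=-2 tape=YY_[X]_X_XYXYX   (Q,X)→(T,X,left)
state=T head=-3 tape=YY[_]X_X_XYXYX   (T,_)→(Q,X,left)
state=Q head=-4 tape=Y[Y]XX_X_XYXYX   (Q,Y)→(S,X,right)
state=S head=-3 tape=YX[X]X_X_XYXYX   (S,X)→(T,X,right)
state=T head=-2 tape=YXX[X]_X_XYXYX   (T,X)→(Q,_,left)
state=Q head=-3 tape=YX[X]__X_XYXYX   (Q,X)→(T,X,left)
state=T head=-4 tape=Y[X]X__X_XYXYX   (T,X)→(Q,_,left)
state=Q head=-5 tape=[Y]_X__X_XYXYX   (Q,Y)→(S,X,right)
state=S head=-4 tape=X[_]X__X_XYXYX
M halts after 33 transitions.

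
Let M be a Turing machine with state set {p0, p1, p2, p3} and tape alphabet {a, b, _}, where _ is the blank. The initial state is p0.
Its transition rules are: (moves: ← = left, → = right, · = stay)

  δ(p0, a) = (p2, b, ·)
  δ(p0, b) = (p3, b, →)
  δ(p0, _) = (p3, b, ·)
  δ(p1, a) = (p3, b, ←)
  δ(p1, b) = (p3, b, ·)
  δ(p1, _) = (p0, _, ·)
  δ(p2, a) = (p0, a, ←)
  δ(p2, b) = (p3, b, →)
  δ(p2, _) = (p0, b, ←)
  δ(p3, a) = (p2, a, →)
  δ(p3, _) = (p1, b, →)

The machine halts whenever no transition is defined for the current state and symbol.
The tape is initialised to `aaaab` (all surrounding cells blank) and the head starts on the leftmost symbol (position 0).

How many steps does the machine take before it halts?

p0 | [a]aaab__   read a → write b, move ·, go to p2
p2 | [b]aaab__   read b → write b, move →, go to p3
p3 | b[a]aab__   read a → write a, move →, go to p2
p2 | ba[a]ab__   read a → write a, move ←, go to p0
p0 | b[a]aab__   read a → write b, move ·, go to p2
p2 | b[b]aab__   read b → write b, move →, go to p3
p3 | bb[a]ab__   read a → write a, move →, go to p2
p2 | bba[a]b__   read a → write a, move ←, go to p0
p0 | bb[a]ab__   read a → write b, move ·, go to p2
p2 | bb[b]ab__   read b → write b, move →, go to p3
p3 | bbb[a]b__   read a → write a, move →, go to p2
p2 | bbba[b]__   read b → write b, move →, go to p3
p3 | bbbab[_]_   read _ → write b, move →, go to p1
p1 | bbbabb[_]   read _ → write _, move ·, go to p0
p0 | bbbabb[_]   read _ → write b, move ·, go to p3
p3 | bbbabb[b]
M halts after 15 transitions.

15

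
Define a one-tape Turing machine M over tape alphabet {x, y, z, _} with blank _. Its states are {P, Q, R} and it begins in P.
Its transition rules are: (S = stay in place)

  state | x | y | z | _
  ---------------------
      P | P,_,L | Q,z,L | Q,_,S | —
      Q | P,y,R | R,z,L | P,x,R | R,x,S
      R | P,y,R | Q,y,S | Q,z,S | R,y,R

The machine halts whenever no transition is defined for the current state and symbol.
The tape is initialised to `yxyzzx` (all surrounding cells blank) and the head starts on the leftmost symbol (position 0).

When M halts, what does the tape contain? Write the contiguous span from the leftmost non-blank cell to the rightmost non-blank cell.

state=P head=0 tape=__[y]xyzzx   (P,y)→(Q,z,L)
state=Q head=-1 tape=_[_]zxyzzx   (Q,_)→(R,x,S)
state=R head=-1 tape=_[x]zxyzzx   (R,x)→(P,y,R)
state=P head=0 tape=_y[z]xyzzx   (P,z)→(Q,_,S)
state=Q head=0 tape=_y[_]xyzzx   (Q,_)→(R,x,S)
state=R head=0 tape=_y[x]xyzzx   (R,x)→(P,y,R)
state=P head=1 tape=_yy[x]yzzx   (P,x)→(P,_,L)
state=P head=0 tape=_y[y]_yzzx   (P,y)→(Q,z,L)
state=Q head=-1 tape=_[y]z_yzzx   (Q,y)→(R,z,L)
state=R head=-2 tape=[_]zz_yzzx   (R,_)→(R,y,R)
state=R head=-1 tape=y[z]z_yzzx   (R,z)→(Q,z,S)
state=Q head=-1 tape=y[z]z_yzzx   (Q,z)→(P,x,R)
state=P head=0 tape=yx[z]_yzzx   (P,z)→(Q,_,S)
state=Q head=0 tape=yx[_]_yzzx   (Q,_)→(R,x,S)
state=R head=0 tape=yx[x]_yzzx   (R,x)→(P,y,R)
state=P head=1 tape=yxy[_]yzzx
The non-blank tape span at halt is yxy_yzzx.

yxy_yzzx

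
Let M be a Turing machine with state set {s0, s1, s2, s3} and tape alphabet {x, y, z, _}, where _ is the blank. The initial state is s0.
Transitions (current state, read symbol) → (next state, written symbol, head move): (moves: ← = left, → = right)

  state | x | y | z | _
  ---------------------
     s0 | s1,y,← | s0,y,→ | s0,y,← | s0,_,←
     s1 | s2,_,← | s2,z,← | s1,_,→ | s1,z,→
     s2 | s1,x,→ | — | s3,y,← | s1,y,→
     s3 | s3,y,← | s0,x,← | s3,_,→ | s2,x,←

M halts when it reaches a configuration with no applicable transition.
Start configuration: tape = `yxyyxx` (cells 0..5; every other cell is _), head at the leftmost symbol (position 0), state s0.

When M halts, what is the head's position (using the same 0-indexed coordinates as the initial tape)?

s0 | _[y]xyyxx   read y → write y, move →, go to s0
s0 | _y[x]yyxx   read x → write y, move ←, go to s1
s1 | _[y]yyyxx   read y → write z, move ←, go to s2
s2 | [_]zyyyxx   read _ → write y, move →, go to s1
s1 | y[z]yyyxx   read z → write _, move →, go to s1
s1 | y_[y]yyxx   read y → write z, move ←, go to s2
s2 | y[_]zyyxx   read _ → write y, move →, go to s1
s1 | yy[z]yyxx   read z → write _, move →, go to s1
s1 | yy_[y]yxx   read y → write z, move ←, go to s2
s2 | yy[_]zyxx   read _ → write y, move →, go to s1
s1 | yyy[z]yxx   read z → write _, move →, go to s1
s1 | yyy_[y]xx   read y → write z, move ←, go to s2
s2 | yyy[_]zxx   read _ → write y, move →, go to s1
s1 | yyyy[z]xx   read z → write _, move →, go to s1
s1 | yyyy_[x]x   read x → write _, move ←, go to s2
s2 | yyyy[_]_x   read _ → write y, move →, go to s1
s1 | yyyyy[_]x   read _ → write z, move →, go to s1
s1 | yyyyyz[x]   read x → write _, move ←, go to s2
s2 | yyyyy[z]_   read z → write y, move ←, go to s3
s3 | yyyy[y]y_   read y → write x, move ←, go to s0
s0 | yyy[y]xy_   read y → write y, move →, go to s0
s0 | yyyy[x]y_   read x → write y, move ←, go to s1
s1 | yyy[y]yy_   read y → write z, move ←, go to s2
s2 | yy[y]zyy_
At halt the head is at cell 1.

1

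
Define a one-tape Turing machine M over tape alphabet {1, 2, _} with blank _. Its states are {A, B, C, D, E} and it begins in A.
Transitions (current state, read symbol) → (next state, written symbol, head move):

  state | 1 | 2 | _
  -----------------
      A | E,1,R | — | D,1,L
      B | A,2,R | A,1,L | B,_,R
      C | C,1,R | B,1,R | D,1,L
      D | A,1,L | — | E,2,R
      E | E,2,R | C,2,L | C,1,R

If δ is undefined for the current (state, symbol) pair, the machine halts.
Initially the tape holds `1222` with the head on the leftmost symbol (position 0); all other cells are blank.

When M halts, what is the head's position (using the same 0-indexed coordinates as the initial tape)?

3

state=A head=0 tape=[1]222__   (A,1)→(E,1,R)
state=E head=1 tape=1[2]22__   (E,2)→(C,2,L)
state=C head=0 tape=[1]222__   (C,1)→(C,1,R)
state=C head=1 tape=1[2]22__   (C,2)→(B,1,R)
state=B head=2 tape=11[2]2__   (B,2)→(A,1,L)
state=A head=1 tape=1[1]12__   (A,1)→(E,1,R)
state=E head=2 tape=11[1]2__   (E,1)→(E,2,R)
state=E head=3 tape=112[2]__   (E,2)→(C,2,L)
state=C head=2 tape=11[2]2__   (C,2)→(B,1,R)
state=B head=3 tape=111[2]__   (B,2)→(A,1,L)
state=A head=2 tape=11[1]1__   (A,1)→(E,1,R)
state=E head=3 tape=111[1]__   (E,1)→(E,2,R)
state=E head=4 tape=1112[_]_   (E,_)→(C,1,R)
state=C head=5 tape=11121[_]   (C,_)→(D,1,L)
state=D head=4 tape=1112[1]1   (D,1)→(A,1,L)
state=A head=3 tape=111[2]11
At halt the head is at cell 3.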